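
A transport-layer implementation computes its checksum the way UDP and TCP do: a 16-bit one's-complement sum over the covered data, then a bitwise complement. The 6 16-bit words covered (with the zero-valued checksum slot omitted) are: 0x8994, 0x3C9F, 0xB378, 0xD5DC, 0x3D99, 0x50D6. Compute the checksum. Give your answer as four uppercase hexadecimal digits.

2207

One's-complement addition (fold any carry out of bit 15 back into bit 0):
  0x8994 + 0x3C9F = 0x0C633
  0xC633 + 0xB378 = 0x179AB → wrap carry → 0x79AC
  0x79AC + 0xD5DC = 0x14F88 → wrap carry → 0x4F89
  0x4F89 + 0x3D99 = 0x08D22
  0x8D22 + 0x50D6 = 0x0DDF8
One's-complement sum = 0xDDF8.
Checksum = ~0xDDF8 & 0xFFFF = 0x2207.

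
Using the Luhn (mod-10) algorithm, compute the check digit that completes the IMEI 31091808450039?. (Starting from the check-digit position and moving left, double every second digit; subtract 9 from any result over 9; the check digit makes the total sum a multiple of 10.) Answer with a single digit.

Partial digits right→left: 9 3 0 0 5 4 8 0 8 1 9 0 1 3
Double every second digit counting from the check-digit position (so the 1st, 3rd, 5th, ... of the partial from the right).
  doubled (with −9 where >9): 9 0 1 7 7 9 2 → sum 35
  kept as-is: 3 0 4 0 1 0 3 → sum 11
Total = 35 + 11 = 46.
Check digit = (10 − (46 mod 10)) mod 10 = 4.

4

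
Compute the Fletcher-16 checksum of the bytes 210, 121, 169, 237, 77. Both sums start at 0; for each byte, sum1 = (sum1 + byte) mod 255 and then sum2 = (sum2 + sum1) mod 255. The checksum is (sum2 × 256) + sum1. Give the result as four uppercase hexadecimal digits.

2A31

Running sums (mod 255):
  after byte 0 (210): sum1=210, sum2=210
  after byte 1 (121): sum1=76, sum2=31
  after byte 2 (169): sum1=245, sum2=21
  after byte 3 (237): sum1=227, sum2=248
  after byte 4 (77): sum1=49, sum2=42
Checksum = sum2·256 + sum1 = 42·256 + 49 = 10801 = 0x2A31.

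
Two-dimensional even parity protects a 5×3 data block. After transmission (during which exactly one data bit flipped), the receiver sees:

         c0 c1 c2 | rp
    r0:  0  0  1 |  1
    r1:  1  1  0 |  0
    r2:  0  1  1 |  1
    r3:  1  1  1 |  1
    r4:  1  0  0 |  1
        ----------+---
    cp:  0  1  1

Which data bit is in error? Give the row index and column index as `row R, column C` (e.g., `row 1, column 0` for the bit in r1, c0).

row 2, column 0

Recompute each row's even parity and compare to rp:
  r0: data parity 1, sent rp 1 → ok
  r1: data parity 0, sent rp 0 → ok
  r2: data parity 0, sent rp 1 → mismatch
  r3: data parity 1, sent rp 1 → ok
  r4: data parity 1, sent rp 1 → ok
Recompute each column's even parity and compare to cp:
  c0: data parity 1, sent cp 0 → mismatch
  c1: data parity 1, sent cp 1 → ok
  c2: data parity 1, sent cp 1 → ok
Exactly one row (r2) and one column (c0) fail → the flipped bit is at their intersection.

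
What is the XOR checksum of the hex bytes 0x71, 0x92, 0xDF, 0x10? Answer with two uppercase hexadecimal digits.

XOR the bytes together:
  start with 0x71
  0x71 ⊕ 0x92 = 0xE3
  0xE3 ⊕ 0xDF = 0x3C
  0x3C ⊕ 0x10 = 0x2C

2C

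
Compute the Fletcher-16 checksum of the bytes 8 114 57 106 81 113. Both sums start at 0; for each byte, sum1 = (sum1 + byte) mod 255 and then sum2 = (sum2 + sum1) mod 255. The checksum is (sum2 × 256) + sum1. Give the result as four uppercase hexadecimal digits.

Running sums (mod 255):
  after byte 0 (8): sum1=8, sum2=8
  after byte 1 (114): sum1=122, sum2=130
  after byte 2 (57): sum1=179, sum2=54
  after byte 3 (106): sum1=30, sum2=84
  after byte 4 (81): sum1=111, sum2=195
  after byte 5 (113): sum1=224, sum2=164
Checksum = sum2·256 + sum1 = 164·256 + 224 = 42208 = 0xA4E0.

A4E0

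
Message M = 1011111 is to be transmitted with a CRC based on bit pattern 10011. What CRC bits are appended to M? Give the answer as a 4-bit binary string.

Append 4 zeros: 10111110000. Divide by 10011 (XOR where the leading bit is 1):
  pos 0: 10111 XOR 10011 = 00100
  pos 2: 10011 XOR 10011 = 00000
Remainder (last 4 bits) = 0000. This is the CRC / FCS.

0000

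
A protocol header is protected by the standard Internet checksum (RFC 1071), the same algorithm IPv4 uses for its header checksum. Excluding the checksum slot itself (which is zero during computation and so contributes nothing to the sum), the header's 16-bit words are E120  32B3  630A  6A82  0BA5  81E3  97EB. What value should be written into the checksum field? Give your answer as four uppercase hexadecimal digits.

F92A

One's-complement addition (fold any carry out of bit 15 back into bit 0):
  0xE120 + 0x32B3 = 0x113D3 → wrap carry → 0x13D4
  0x13D4 + 0x630A = 0x076DE
  0x76DE + 0x6A82 = 0x0E160
  0xE160 + 0x0BA5 = 0x0ED05
  0xED05 + 0x81E3 = 0x16EE8 → wrap carry → 0x6EE9
  0x6EE9 + 0x97EB = 0x106D4 → wrap carry → 0x06D5
One's-complement sum = 0x06D5.
Checksum = ~0x06D5 & 0xFFFF = 0xF92A.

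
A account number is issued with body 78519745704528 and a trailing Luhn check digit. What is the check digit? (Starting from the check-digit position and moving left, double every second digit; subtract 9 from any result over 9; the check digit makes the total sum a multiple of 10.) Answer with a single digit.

Partial digits right→left: 8 2 5 4 0 7 5 4 7 9 1 5 8 7
Double every second digit counting from the check-digit position (so the 1st, 3rd, 5th, ... of the partial from the right).
  doubled (with −9 where >9): 7 1 0 1 5 2 7 → sum 23
  kept as-is: 2 4 7 4 9 5 7 → sum 38
Total = 23 + 38 = 61.
Check digit = (10 − (61 mod 10)) mod 10 = 9.

9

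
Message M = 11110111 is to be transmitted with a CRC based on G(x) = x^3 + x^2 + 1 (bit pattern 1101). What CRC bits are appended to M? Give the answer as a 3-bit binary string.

Append 3 zeros: 11110111000. Divide by 1101 (XOR where the leading bit is 1):
  pos 0: 1111 XOR 1101 = 0010
  pos 2: 1001 XOR 1101 = 0100
  pos 3: 1001 XOR 1101 = 0100
  pos 4: 1001 XOR 1101 = 0100
  pos 5: 1000 XOR 1101 = 0101
  pos 6: 1010 XOR 1101 = 0111
  pos 7: 1110 XOR 1101 = 0011
Remainder (last 3 bits) = 011. This is the CRC / FCS.

011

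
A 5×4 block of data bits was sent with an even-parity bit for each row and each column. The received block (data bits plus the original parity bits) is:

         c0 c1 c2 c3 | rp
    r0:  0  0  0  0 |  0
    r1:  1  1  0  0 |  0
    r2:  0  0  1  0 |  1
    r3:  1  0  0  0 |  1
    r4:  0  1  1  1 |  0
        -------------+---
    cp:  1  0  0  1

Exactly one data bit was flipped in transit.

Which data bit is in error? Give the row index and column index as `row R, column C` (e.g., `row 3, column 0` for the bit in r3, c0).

Recompute each row's even parity and compare to rp:
  r0: data parity 0, sent rp 0 → ok
  r1: data parity 0, sent rp 0 → ok
  r2: data parity 1, sent rp 1 → ok
  r3: data parity 1, sent rp 1 → ok
  r4: data parity 1, sent rp 0 → mismatch
Recompute each column's even parity and compare to cp:
  c0: data parity 0, sent cp 1 → mismatch
  c1: data parity 0, sent cp 0 → ok
  c2: data parity 0, sent cp 0 → ok
  c3: data parity 1, sent cp 1 → ok
Exactly one row (r4) and one column (c0) fail → the flipped bit is at their intersection.

row 4, column 0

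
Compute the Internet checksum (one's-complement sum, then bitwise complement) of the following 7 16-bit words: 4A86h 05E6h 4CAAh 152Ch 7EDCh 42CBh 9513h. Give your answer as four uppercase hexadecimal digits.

One's-complement addition (fold any carry out of bit 15 back into bit 0):
  0x4A86 + 0x05E6 = 0x0506C
  0x506C + 0x4CAA = 0x09D16
  0x9D16 + 0x152C = 0x0B242
  0xB242 + 0x7EDC = 0x1311E → wrap carry → 0x311F
  0x311F + 0x42CB = 0x073EA
  0x73EA + 0x9513 = 0x108FD → wrap carry → 0x08FE
One's-complement sum = 0x08FE.
Checksum = ~0x08FE & 0xFFFF = 0xF701.

F701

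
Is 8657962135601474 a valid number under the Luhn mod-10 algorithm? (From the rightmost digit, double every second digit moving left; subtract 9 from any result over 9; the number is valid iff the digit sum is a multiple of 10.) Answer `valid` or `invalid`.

valid

From the right, keep odd positions and double even positions (subtract 9 from any doubled value over 9):
  doubled (positions 2,4,...): 5 2 3 6 4 9 1 7 → sum 37
  kept (positions 1,3,...): 4 4 0 5 1 6 7 6 → sum 33
Total = 70.
70 mod 10 = 0, so the number is valid.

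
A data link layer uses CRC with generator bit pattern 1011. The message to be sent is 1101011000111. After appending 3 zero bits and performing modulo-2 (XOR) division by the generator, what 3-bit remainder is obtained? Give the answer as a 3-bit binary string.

001

Append 3 zeros: 1101011000111000. Divide by 1011 (XOR where the leading bit is 1):
  pos 0: 1101 XOR 1011 = 0110
  pos 1: 1100 XOR 1011 = 0111
  pos 2: 1111 XOR 1011 = 0100
  pos 3: 1001 XOR 1011 = 0010
  pos 5: 1000 XOR 1011 = 0011
  pos 7: 1101 XOR 1011 = 0110
  pos 8: 1101 XOR 1011 = 0110
  pos 9: 1101 XOR 1011 = 0110
  pos 10: 1100 XOR 1011 = 0111
  pos 11: 1110 XOR 1011 = 0101
  pos 12: 1010 XOR 1011 = 0001
Remainder (last 3 bits) = 001. This is the CRC / FCS.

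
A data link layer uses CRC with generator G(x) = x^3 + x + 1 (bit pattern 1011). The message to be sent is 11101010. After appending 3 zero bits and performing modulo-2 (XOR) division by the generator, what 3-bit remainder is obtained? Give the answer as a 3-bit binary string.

Append 3 zeros: 11101010000. Divide by 1011 (XOR where the leading bit is 1):
  pos 0: 1110 XOR 1011 = 0101
  pos 1: 1011 XOR 1011 = 0000
  pos 6: 1000 XOR 1011 = 0011
Remainder (last 3 bits) = 110. This is the CRC / FCS.

110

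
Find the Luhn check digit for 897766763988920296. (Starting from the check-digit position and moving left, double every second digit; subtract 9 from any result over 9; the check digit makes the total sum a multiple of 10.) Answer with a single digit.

Partial digits right→left: 6 9 2 0 2 9 8 8 9 3 6 7 6 6 7 7 9 8
Double every second digit counting from the check-digit position (so the 1st, 3rd, 5th, ... of the partial from the right).
  doubled (with −9 where >9): 3 4 4 7 9 3 3 5 9 → sum 47
  kept as-is: 9 0 9 8 3 7 6 7 8 → sum 57
Total = 47 + 57 = 104.
Check digit = (10 − (104 mod 10)) mod 10 = 6.

6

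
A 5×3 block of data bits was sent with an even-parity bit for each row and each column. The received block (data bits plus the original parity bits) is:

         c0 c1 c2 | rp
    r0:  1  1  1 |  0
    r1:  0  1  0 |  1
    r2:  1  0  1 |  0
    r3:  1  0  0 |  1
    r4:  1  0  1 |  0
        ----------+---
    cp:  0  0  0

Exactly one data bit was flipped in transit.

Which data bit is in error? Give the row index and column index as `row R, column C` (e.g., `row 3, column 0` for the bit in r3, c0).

Recompute each row's even parity and compare to rp:
  r0: data parity 1, sent rp 0 → mismatch
  r1: data parity 1, sent rp 1 → ok
  r2: data parity 0, sent rp 0 → ok
  r3: data parity 1, sent rp 1 → ok
  r4: data parity 0, sent rp 0 → ok
Recompute each column's even parity and compare to cp:
  c0: data parity 0, sent cp 0 → ok
  c1: data parity 0, sent cp 0 → ok
  c2: data parity 1, sent cp 0 → mismatch
Exactly one row (r0) and one column (c2) fail → the flipped bit is at their intersection.

row 0, column 2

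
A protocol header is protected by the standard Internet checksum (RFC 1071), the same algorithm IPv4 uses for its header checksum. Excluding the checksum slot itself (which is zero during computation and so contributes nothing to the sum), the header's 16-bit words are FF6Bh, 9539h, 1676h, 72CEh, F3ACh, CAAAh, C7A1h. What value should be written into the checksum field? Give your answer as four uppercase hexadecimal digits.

One's-complement addition (fold any carry out of bit 15 back into bit 0):
  0xFF6B + 0x9539 = 0x194A4 → wrap carry → 0x94A5
  0x94A5 + 0x1676 = 0x0AB1B
  0xAB1B + 0x72CE = 0x11DE9 → wrap carry → 0x1DEA
  0x1DEA + 0xF3AC = 0x11196 → wrap carry → 0x1197
  0x1197 + 0xCAAA = 0x0DC41
  0xDC41 + 0xC7A1 = 0x1A3E2 → wrap carry → 0xA3E3
One's-complement sum = 0xA3E3.
Checksum = ~0xA3E3 & 0xFFFF = 0x5C1C.

5C1C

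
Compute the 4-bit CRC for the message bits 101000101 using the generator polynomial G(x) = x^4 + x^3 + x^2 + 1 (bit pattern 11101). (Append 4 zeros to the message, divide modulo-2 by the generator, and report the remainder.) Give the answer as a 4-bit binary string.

1100

Append 4 zeros: 1010001010000. Divide by 11101 (XOR where the leading bit is 1):
  pos 0: 10100 XOR 11101 = 01001
  pos 1: 10010 XOR 11101 = 01111
  pos 2: 11111 XOR 11101 = 00010
  pos 5: 10010 XOR 11101 = 01111
  pos 6: 11110 XOR 11101 = 00011
Remainder (last 4 bits) = 1100. This is the CRC / FCS.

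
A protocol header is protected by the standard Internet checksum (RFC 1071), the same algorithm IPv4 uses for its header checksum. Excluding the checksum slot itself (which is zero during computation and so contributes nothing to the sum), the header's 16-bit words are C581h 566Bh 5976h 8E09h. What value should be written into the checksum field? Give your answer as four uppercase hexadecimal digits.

FC92

One's-complement addition (fold any carry out of bit 15 back into bit 0):
  0xC581 + 0x566B = 0x11BEC → wrap carry → 0x1BED
  0x1BED + 0x5976 = 0x07563
  0x7563 + 0x8E09 = 0x1036C → wrap carry → 0x036D
One's-complement sum = 0x036D.
Checksum = ~0x036D & 0xFFFF = 0xFC92.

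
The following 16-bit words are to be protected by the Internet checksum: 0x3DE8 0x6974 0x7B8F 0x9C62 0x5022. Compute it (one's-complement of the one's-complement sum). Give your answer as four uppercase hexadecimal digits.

F08E

One's-complement addition (fold any carry out of bit 15 back into bit 0):
  0x3DE8 + 0x6974 = 0x0A75C
  0xA75C + 0x7B8F = 0x122EB → wrap carry → 0x22EC
  0x22EC + 0x9C62 = 0x0BF4E
  0xBF4E + 0x5022 = 0x10F70 → wrap carry → 0x0F71
One's-complement sum = 0x0F71.
Checksum = ~0x0F71 & 0xFFFF = 0xF08E.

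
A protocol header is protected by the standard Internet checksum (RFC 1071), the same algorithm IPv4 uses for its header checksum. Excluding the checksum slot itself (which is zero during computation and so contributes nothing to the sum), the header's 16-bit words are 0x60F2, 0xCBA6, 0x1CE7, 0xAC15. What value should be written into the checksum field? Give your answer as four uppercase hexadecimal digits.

One's-complement addition (fold any carry out of bit 15 back into bit 0):
  0x60F2 + 0xCBA6 = 0x12C98 → wrap carry → 0x2C99
  0x2C99 + 0x1CE7 = 0x04980
  0x4980 + 0xAC15 = 0x0F595
One's-complement sum = 0xF595.
Checksum = ~0xF595 & 0xFFFF = 0x0A6A.

0A6A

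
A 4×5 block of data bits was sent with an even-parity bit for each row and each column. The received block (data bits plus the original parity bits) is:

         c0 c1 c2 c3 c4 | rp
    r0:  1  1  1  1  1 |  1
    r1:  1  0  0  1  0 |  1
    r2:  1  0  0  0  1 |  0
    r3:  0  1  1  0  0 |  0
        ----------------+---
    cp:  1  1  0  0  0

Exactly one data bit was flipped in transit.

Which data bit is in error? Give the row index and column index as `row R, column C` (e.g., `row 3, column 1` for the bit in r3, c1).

Recompute each row's even parity and compare to rp:
  r0: data parity 1, sent rp 1 → ok
  r1: data parity 0, sent rp 1 → mismatch
  r2: data parity 0, sent rp 0 → ok
  r3: data parity 0, sent rp 0 → ok
Recompute each column's even parity and compare to cp:
  c0: data parity 1, sent cp 1 → ok
  c1: data parity 0, sent cp 1 → mismatch
  c2: data parity 0, sent cp 0 → ok
  c3: data parity 0, sent cp 0 → ok
  c4: data parity 0, sent cp 0 → ok
Exactly one row (r1) and one column (c1) fail → the flipped bit is at their intersection.

row 1, column 1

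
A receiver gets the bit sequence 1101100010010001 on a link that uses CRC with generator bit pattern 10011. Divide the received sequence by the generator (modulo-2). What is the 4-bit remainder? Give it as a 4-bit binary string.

0000

Modulo-2 division of 1101100010010001 by 10011:
  pos 0: 11011 XOR 10011 = 01000
  pos 1: 10000 XOR 10011 = 00011
  pos 4: 11001 XOR 10011 = 01010
  pos 5: 10100 XOR 10011 = 00111
  pos 7: 11101 XOR 10011 = 01110
  pos 8: 11100 XOR 10011 = 01111
  pos 9: 11110 XOR 10011 = 01101
  pos 10: 11010 XOR 10011 = 01001
  pos 11: 10011 XOR 10011 = 00000
Remainder = 0000 (zero — the frame passes the CRC check).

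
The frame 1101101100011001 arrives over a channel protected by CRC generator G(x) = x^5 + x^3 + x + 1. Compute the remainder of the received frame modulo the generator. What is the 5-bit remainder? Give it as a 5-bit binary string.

Modulo-2 division of 1101101100011001 by 101011:
  pos 0: 110110 XOR 101011 = 011101
  pos 1: 111011 XOR 101011 = 010000
  pos 2: 100001 XOR 101011 = 001010
  pos 4: 101000 XOR 101011 = 000011
  pos 8: 110110 XOR 101011 = 011101
  pos 9: 111010 XOR 101011 = 010001
  pos 10: 100011 XOR 101011 = 001000
Remainder = 01000 (nonzero — an error is detected).

01000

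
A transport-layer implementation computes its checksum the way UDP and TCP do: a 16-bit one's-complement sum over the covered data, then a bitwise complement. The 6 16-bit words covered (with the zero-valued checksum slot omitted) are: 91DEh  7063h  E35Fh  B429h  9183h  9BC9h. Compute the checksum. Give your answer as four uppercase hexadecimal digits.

One's-complement addition (fold any carry out of bit 15 back into bit 0):
  0x91DE + 0x7063 = 0x10241 → wrap carry → 0x0242
  0x0242 + 0xE35F = 0x0E5A1
  0xE5A1 + 0xB429 = 0x199CA → wrap carry → 0x99CB
  0x99CB + 0x9183 = 0x12B4E → wrap carry → 0x2B4F
  0x2B4F + 0x9BC9 = 0x0C718
One's-complement sum = 0xC718.
Checksum = ~0xC718 & 0xFFFF = 0x38E7.

38E7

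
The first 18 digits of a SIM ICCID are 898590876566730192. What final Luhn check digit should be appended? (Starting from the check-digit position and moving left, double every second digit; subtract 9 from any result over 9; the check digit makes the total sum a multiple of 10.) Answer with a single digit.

8

Partial digits right→left: 2 9 1 0 3 7 6 6 5 6 7 8 0 9 5 8 9 8
Double every second digit counting from the check-digit position (so the 1st, 3rd, 5th, ... of the partial from the right).
  doubled (with −9 where >9): 4 2 6 3 1 5 0 1 9 → sum 31
  kept as-is: 9 0 7 6 6 8 9 8 8 → sum 61
Total = 31 + 61 = 92.
Check digit = (10 − (92 mod 10)) mod 10 = 8.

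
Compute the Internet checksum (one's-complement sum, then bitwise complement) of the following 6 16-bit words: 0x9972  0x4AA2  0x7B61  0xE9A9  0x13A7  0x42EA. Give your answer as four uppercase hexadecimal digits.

One's-complement addition (fold any carry out of bit 15 back into bit 0):
  0x9972 + 0x4AA2 = 0x0E414
  0xE414 + 0x7B61 = 0x15F75 → wrap carry → 0x5F76
  0x5F76 + 0xE9A9 = 0x1491F → wrap carry → 0x4920
  0x4920 + 0x13A7 = 0x05CC7
  0x5CC7 + 0x42EA = 0x09FB1
One's-complement sum = 0x9FB1.
Checksum = ~0x9FB1 & 0xFFFF = 0x604E.

604E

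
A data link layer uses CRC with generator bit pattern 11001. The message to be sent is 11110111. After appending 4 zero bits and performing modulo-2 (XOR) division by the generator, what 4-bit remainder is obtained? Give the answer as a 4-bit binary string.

Append 4 zeros: 111101110000. Divide by 11001 (XOR where the leading bit is 1):
  pos 0: 11110 XOR 11001 = 00111
  pos 2: 11111 XOR 11001 = 00110
  pos 4: 11010 XOR 11001 = 00011
  pos 7: 11000 XOR 11001 = 00001
Remainder (last 4 bits) = 0001. This is the CRC / FCS.

0001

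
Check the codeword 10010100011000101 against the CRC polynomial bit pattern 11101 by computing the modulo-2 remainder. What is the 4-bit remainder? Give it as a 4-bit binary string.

Modulo-2 division of 10010100011000101 by 11101:
  pos 0: 10010 XOR 11101 = 01111
  pos 1: 11111 XOR 11101 = 00010
  pos 4: 10000 XOR 11101 = 01101
  pos 5: 11011 XOR 11101 = 00110
  pos 7: 11010 XOR 11101 = 00111
  pos 9: 11100 XOR 11101 = 00001
Remainder = 1101 (nonzero — an error is detected).

1101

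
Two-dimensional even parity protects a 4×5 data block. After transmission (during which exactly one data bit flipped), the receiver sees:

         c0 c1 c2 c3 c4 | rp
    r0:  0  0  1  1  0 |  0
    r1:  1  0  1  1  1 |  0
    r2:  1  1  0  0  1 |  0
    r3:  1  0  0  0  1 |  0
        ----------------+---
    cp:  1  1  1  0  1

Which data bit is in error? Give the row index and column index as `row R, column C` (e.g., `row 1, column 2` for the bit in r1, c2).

Recompute each row's even parity and compare to rp:
  r0: data parity 0, sent rp 0 → ok
  r1: data parity 0, sent rp 0 → ok
  r2: data parity 1, sent rp 0 → mismatch
  r3: data parity 0, sent rp 0 → ok
Recompute each column's even parity and compare to cp:
  c0: data parity 1, sent cp 1 → ok
  c1: data parity 1, sent cp 1 → ok
  c2: data parity 0, sent cp 1 → mismatch
  c3: data parity 0, sent cp 0 → ok
  c4: data parity 1, sent cp 1 → ok
Exactly one row (r2) and one column (c2) fail → the flipped bit is at their intersection.

row 2, column 2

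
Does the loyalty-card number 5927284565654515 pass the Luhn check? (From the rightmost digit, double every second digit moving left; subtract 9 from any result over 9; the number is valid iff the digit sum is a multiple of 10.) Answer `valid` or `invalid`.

From the right, keep odd positions and double even positions (subtract 9 from any doubled value over 9):
  doubled (positions 2,4,...): 2 8 3 3 8 4 4 1 → sum 33
  kept (positions 1,3,...): 5 5 5 5 5 8 7 9 → sum 49
Total = 82.
82 mod 10 = 2, so the number is invalid.

invalid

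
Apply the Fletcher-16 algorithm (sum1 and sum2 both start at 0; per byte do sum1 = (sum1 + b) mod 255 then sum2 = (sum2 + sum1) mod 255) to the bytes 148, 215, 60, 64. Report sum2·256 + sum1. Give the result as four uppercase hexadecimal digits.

Running sums (mod 255):
  after byte 0 (148): sum1=148, sum2=148
  after byte 1 (215): sum1=108, sum2=1
  after byte 2 (60): sum1=168, sum2=169
  after byte 3 (64): sum1=232, sum2=146
Checksum = sum2·256 + sum1 = 146·256 + 232 = 37608 = 0x92E8.

92E8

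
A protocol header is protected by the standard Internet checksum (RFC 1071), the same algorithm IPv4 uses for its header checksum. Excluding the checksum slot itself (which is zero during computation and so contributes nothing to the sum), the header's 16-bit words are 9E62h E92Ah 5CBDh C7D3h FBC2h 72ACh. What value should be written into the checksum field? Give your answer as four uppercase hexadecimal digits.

E571

One's-complement addition (fold any carry out of bit 15 back into bit 0):
  0x9E62 + 0xE92A = 0x1878C → wrap carry → 0x878D
  0x878D + 0x5CBD = 0x0E44A
  0xE44A + 0xC7D3 = 0x1AC1D → wrap carry → 0xAC1E
  0xAC1E + 0xFBC2 = 0x1A7E0 → wrap carry → 0xA7E1
  0xA7E1 + 0x72AC = 0x11A8D → wrap carry → 0x1A8E
One's-complement sum = 0x1A8E.
Checksum = ~0x1A8E & 0xFFFF = 0xE571.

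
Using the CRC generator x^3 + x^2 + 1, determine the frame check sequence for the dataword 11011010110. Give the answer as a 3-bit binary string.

Append 3 zeros: 11011010110000. Divide by 1101 (XOR where the leading bit is 1):
  pos 0: 1101 XOR 1101 = 0000
  pos 4: 1010 XOR 1101 = 0111
  pos 5: 1111 XOR 1101 = 0010
  pos 7: 1010 XOR 1101 = 0111
  pos 8: 1110 XOR 1101 = 0011
  pos 10: 1100 XOR 1101 = 0001
Remainder (last 3 bits) = 001. This is the CRC / FCS.

001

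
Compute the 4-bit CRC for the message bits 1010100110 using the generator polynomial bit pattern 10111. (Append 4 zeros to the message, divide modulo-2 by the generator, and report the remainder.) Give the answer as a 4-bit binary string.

1101

Append 4 zeros: 10101001100000. Divide by 10111 (XOR where the leading bit is 1):
  pos 0: 10101 XOR 10111 = 00010
  pos 3: 10001 XOR 10111 = 00110
  pos 5: 11010 XOR 10111 = 01101
  pos 6: 11010 XOR 10111 = 01101
  pos 7: 11010 XOR 10111 = 01101
  pos 8: 11010 XOR 10111 = 01101
  pos 9: 11010 XOR 10111 = 01101
Remainder (last 4 bits) = 1101. This is the CRC / FCS.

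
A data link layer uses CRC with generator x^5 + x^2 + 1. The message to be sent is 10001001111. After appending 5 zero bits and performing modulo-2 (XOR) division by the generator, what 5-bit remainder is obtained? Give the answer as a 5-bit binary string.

01110

Append 5 zeros: 1000100111100000. Divide by 100101 (XOR where the leading bit is 1):
  pos 0: 100010 XOR 100101 = 000111
  pos 3: 111011 XOR 100101 = 011110
  pos 4: 111101 XOR 100101 = 011000
  pos 5: 110001 XOR 100101 = 010100
  pos 6: 101000 XOR 100101 = 001101
  pos 8: 110100 XOR 100101 = 010001
  pos 9: 100010 XOR 100101 = 000111
Remainder (last 5 bits) = 01110. This is the CRC / FCS.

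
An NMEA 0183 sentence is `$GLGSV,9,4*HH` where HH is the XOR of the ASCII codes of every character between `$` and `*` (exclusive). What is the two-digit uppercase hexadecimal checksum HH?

44

XOR the ASCII codes of the payload characters:
  'G' = 0x47 → acc = 0x47
  'L' = 0x4C → acc = 0x0B
  'G' = 0x47 → acc = 0x4C
  'S' = 0x53 → acc = 0x1F
  'V' = 0x56 → acc = 0x49
  ',' = 0x2C → acc = 0x65
  '9' = 0x39 → acc = 0x5C
  ',' = 0x2C → acc = 0x70
  '4' = 0x34 → acc = 0x44
Checksum = 0x44.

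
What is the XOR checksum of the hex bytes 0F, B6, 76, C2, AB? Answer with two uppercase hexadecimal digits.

A6

XOR the bytes together:
  start with 0x0F
  0x0F ⊕ 0xB6 = 0xB9
  0xB9 ⊕ 0x76 = 0xCF
  0xCF ⊕ 0xC2 = 0x0D
  0x0D ⊕ 0xAB = 0xA6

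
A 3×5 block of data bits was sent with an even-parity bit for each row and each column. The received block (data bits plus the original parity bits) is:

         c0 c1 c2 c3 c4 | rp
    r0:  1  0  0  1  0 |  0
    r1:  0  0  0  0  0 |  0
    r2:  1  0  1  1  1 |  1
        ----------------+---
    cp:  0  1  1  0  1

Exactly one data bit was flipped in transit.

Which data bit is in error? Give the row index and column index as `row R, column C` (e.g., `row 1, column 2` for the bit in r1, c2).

row 2, column 1

Recompute each row's even parity and compare to rp:
  r0: data parity 0, sent rp 0 → ok
  r1: data parity 0, sent rp 0 → ok
  r2: data parity 0, sent rp 1 → mismatch
Recompute each column's even parity and compare to cp:
  c0: data parity 0, sent cp 0 → ok
  c1: data parity 0, sent cp 1 → mismatch
  c2: data parity 1, sent cp 1 → ok
  c3: data parity 0, sent cp 0 → ok
  c4: data parity 1, sent cp 1 → ok
Exactly one row (r2) and one column (c1) fail → the flipped bit is at their intersection.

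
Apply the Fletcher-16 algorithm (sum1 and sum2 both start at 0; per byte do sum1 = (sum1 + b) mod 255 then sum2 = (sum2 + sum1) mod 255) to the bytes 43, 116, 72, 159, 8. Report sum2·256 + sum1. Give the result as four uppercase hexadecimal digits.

Running sums (mod 255):
  after byte 0 (43): sum1=43, sum2=43
  after byte 1 (116): sum1=159, sum2=202
  after byte 2 (72): sum1=231, sum2=178
  after byte 3 (159): sum1=135, sum2=58
  after byte 4 (8): sum1=143, sum2=201
Checksum = sum2·256 + sum1 = 201·256 + 143 = 51599 = 0xC98F.

C98F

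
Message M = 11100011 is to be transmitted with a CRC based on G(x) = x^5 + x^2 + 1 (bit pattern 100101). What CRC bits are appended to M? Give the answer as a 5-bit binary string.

10111

Append 5 zeros: 1110001100000. Divide by 100101 (XOR where the leading bit is 1):
  pos 0: 111000 XOR 100101 = 011101
  pos 1: 111011 XOR 100101 = 011110
  pos 2: 111101 XOR 100101 = 011000
  pos 3: 110000 XOR 100101 = 010101
  pos 4: 101010 XOR 100101 = 001111
  pos 6: 111100 XOR 100101 = 011001
  pos 7: 110010 XOR 100101 = 010111
Remainder (last 5 bits) = 10111. This is the CRC / FCS.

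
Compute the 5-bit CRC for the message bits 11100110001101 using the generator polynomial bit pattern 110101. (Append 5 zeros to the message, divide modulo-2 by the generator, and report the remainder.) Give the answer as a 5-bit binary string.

10111

Append 5 zeros: 1110011000110100000. Divide by 110101 (XOR where the leading bit is 1):
  pos 0: 111001 XOR 110101 = 001100
  pos 2: 110010 XOR 110101 = 000111
  pos 5: 111001 XOR 110101 = 001100
  pos 7: 110010 XOR 110101 = 000111
  pos 10: 111100 XOR 110101 = 001001
  pos 12: 100100 XOR 110101 = 010001
  pos 13: 100010 XOR 110101 = 010111
Remainder (last 5 bits) = 10111. This is the CRC / FCS.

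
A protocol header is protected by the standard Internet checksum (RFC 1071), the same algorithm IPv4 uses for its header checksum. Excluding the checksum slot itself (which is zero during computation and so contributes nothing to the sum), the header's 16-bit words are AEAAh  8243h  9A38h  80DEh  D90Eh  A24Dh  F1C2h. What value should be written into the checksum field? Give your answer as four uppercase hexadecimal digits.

One's-complement addition (fold any carry out of bit 15 back into bit 0):
  0xAEAA + 0x8243 = 0x130ED → wrap carry → 0x30EE
  0x30EE + 0x9A38 = 0x0CB26
  0xCB26 + 0x80DE = 0x14C04 → wrap carry → 0x4C05
  0x4C05 + 0xD90E = 0x12513 → wrap carry → 0x2514
  0x2514 + 0xA24D = 0x0C761
  0xC761 + 0xF1C2 = 0x1B923 → wrap carry → 0xB924
One's-complement sum = 0xB924.
Checksum = ~0xB924 & 0xFFFF = 0x46DB.

46DB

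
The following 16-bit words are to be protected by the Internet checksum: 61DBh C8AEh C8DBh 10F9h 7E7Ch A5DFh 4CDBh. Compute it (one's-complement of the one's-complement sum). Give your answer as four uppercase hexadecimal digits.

8A69

One's-complement addition (fold any carry out of bit 15 back into bit 0):
  0x61DB + 0xC8AE = 0x12A89 → wrap carry → 0x2A8A
  0x2A8A + 0xC8DB = 0x0F365
  0xF365 + 0x10F9 = 0x1045E → wrap carry → 0x045F
  0x045F + 0x7E7C = 0x082DB
  0x82DB + 0xA5DF = 0x128BA → wrap carry → 0x28BB
  0x28BB + 0x4CDB = 0x07596
One's-complement sum = 0x7596.
Checksum = ~0x7596 & 0xFFFF = 0x8A69.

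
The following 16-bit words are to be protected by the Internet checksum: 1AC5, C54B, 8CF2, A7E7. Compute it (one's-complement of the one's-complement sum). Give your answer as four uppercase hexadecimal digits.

One's-complement addition (fold any carry out of bit 15 back into bit 0):
  0x1AC5 + 0xC54B = 0x0E010
  0xE010 + 0x8CF2 = 0x16D02 → wrap carry → 0x6D03
  0x6D03 + 0xA7E7 = 0x114EA → wrap carry → 0x14EB
One's-complement sum = 0x14EB.
Checksum = ~0x14EB & 0xFFFF = 0xEB14.

EB14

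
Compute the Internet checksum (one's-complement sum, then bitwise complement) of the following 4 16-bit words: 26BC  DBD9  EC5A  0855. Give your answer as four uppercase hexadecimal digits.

One's-complement addition (fold any carry out of bit 15 back into bit 0):
  0x26BC + 0xDBD9 = 0x10295 → wrap carry → 0x0296
  0x0296 + 0xEC5A = 0x0EEF0
  0xEEF0 + 0x0855 = 0x0F745
One's-complement sum = 0xF745.
Checksum = ~0xF745 & 0xFFFF = 0x08BA.

08BA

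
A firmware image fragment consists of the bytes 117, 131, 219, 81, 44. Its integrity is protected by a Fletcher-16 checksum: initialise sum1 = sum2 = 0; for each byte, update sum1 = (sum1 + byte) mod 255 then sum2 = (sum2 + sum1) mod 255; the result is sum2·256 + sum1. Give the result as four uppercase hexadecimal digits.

Running sums (mod 255):
  after byte 0 (117): sum1=117, sum2=117
  after byte 1 (131): sum1=248, sum2=110
  after byte 2 (219): sum1=212, sum2=67
  after byte 3 (81): sum1=38, sum2=105
  after byte 4 (44): sum1=82, sum2=187
Checksum = sum2·256 + sum1 = 187·256 + 82 = 47954 = 0xBB52.

BB52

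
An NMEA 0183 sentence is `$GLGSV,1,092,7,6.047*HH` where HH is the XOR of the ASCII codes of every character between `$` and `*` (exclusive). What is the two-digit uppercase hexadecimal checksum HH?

XOR the ASCII codes of the payload characters:
  'G' = 0x47 → acc = 0x47
  'L' = 0x4C → acc = 0x0B
  'G' = 0x47 → acc = 0x4C
  'S' = 0x53 → acc = 0x1F
  'V' = 0x56 → acc = 0x49
  ',' = 0x2C → acc = 0x65
  '1' = 0x31 → acc = 0x54
  ',' = 0x2C → acc = 0x78
  '0' = 0x30 → acc = 0x48
  '9' = 0x39 → acc = 0x71
  '2' = 0x32 → acc = 0x43
  ',' = 0x2C → acc = 0x6F
  '7' = 0x37 → acc = 0x58
  ',' = 0x2C → acc = 0x74
  '6' = 0x36 → acc = 0x42
  '.' = 0x2E → acc = 0x6C
  '0' = 0x30 → acc = 0x5C
  '4' = 0x34 → acc = 0x68
  '7' = 0x37 → acc = 0x5F
Checksum = 0x5F.

5F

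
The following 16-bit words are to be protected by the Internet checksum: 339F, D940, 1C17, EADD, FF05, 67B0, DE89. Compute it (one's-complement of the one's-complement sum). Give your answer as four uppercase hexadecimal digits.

A6EA

One's-complement addition (fold any carry out of bit 15 back into bit 0):
  0x339F + 0xD940 = 0x10CDF → wrap carry → 0x0CE0
  0x0CE0 + 0x1C17 = 0x028F7
  0x28F7 + 0xEADD = 0x113D4 → wrap carry → 0x13D5
  0x13D5 + 0xFF05 = 0x112DA → wrap carry → 0x12DB
  0x12DB + 0x67B0 = 0x07A8B
  0x7A8B + 0xDE89 = 0x15914 → wrap carry → 0x5915
One's-complement sum = 0x5915.
Checksum = ~0x5915 & 0xFFFF = 0xA6EA.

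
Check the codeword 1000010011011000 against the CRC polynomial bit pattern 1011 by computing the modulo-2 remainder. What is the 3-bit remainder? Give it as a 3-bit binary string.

Modulo-2 division of 1000010011011000 by 1011:
  pos 0: 1000 XOR 1011 = 0011
  pos 2: 1101 XOR 1011 = 0110
  pos 3: 1100 XOR 1011 = 0111
  pos 4: 1110 XOR 1011 = 0101
  pos 5: 1011 XOR 1011 = 0000
  pos 9: 1011 XOR 1011 = 0000
Remainder = 000 (zero — the frame passes the CRC check).

000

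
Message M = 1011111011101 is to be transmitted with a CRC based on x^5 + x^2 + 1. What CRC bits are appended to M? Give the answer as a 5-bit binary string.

00010

Append 5 zeros: 101111101110100000. Divide by 100101 (XOR where the leading bit is 1):
  pos 0: 101111 XOR 100101 = 001010
  pos 2: 101010 XOR 100101 = 001111
  pos 4: 111111 XOR 100101 = 011010
  pos 5: 110101 XOR 100101 = 010000
  pos 6: 100000 XOR 100101 = 000101
  pos 9: 101100 XOR 100101 = 001001
  pos 11: 100100 XOR 100101 = 000001
Remainder (last 5 bits) = 00010. This is the CRC / FCS.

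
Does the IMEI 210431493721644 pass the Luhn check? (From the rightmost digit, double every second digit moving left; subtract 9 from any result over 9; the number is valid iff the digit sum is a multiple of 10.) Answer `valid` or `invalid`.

valid

From the right, keep odd positions and double even positions (subtract 9 from any doubled value over 9):
  doubled (positions 2,4,...): 8 2 5 9 2 8 2 → sum 36
  kept (positions 1,3,...): 4 6 2 3 4 3 0 2 → sum 24
Total = 60.
60 mod 10 = 0, so the number is valid.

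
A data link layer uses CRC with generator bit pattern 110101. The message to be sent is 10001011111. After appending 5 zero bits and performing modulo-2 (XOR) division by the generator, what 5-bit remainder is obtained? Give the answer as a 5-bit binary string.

Append 5 zeros: 1000101111100000. Divide by 110101 (XOR where the leading bit is 1):
  pos 0: 100010 XOR 110101 = 010111
  pos 1: 101111 XOR 110101 = 011010
  pos 2: 110101 XOR 110101 = 000000
  pos 8: 111000 XOR 110101 = 001101
  pos 10: 110100 XOR 110101 = 000001
Remainder (last 5 bits) = 00001. This is the CRC / FCS.

00001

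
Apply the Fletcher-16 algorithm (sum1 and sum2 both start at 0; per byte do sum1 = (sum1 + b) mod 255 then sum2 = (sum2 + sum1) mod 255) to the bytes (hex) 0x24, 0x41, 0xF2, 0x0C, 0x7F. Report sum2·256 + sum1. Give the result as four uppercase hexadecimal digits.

2AE3

Running sums (mod 255):
  after byte 0 (0x24): sum1=36, sum2=36
  after byte 1 (0x41): sum1=101, sum2=137
  after byte 2 (0xF2): sum1=88, sum2=225
  after byte 3 (0x0C): sum1=100, sum2=70
  after byte 4 (0x7F): sum1=227, sum2=42
Checksum = sum2·256 + sum1 = 42·256 + 227 = 10979 = 0x2AE3.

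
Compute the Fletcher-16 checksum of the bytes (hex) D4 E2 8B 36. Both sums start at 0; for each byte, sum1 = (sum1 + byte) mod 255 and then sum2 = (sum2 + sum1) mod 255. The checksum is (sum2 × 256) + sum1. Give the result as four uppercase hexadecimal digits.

Running sums (mod 255):
  after byte 0 (D4): sum1=212, sum2=212
  after byte 1 (E2): sum1=183, sum2=140
  after byte 2 (8B): sum1=67, sum2=207
  after byte 3 (36): sum1=121, sum2=73
Checksum = sum2·256 + sum1 = 73·256 + 121 = 18809 = 0x4979.

4979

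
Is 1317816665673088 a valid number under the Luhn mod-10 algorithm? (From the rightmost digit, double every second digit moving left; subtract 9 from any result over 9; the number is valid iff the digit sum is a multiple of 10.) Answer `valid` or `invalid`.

From the right, keep odd positions and double even positions (subtract 9 from any doubled value over 9):
  doubled (positions 2,4,...): 7 6 3 3 3 7 2 2 → sum 33
  kept (positions 1,3,...): 8 0 7 5 6 1 7 3 → sum 37
Total = 70.
70 mod 10 = 0, so the number is valid.

valid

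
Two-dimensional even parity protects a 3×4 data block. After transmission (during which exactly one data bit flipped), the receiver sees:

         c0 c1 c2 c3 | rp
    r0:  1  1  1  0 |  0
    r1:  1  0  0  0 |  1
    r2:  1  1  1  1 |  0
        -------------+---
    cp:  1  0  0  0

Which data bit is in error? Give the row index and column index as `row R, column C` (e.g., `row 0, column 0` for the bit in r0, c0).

Recompute each row's even parity and compare to rp:
  r0: data parity 1, sent rp 0 → mismatch
  r1: data parity 1, sent rp 1 → ok
  r2: data parity 0, sent rp 0 → ok
Recompute each column's even parity and compare to cp:
  c0: data parity 1, sent cp 1 → ok
  c1: data parity 0, sent cp 0 → ok
  c2: data parity 0, sent cp 0 → ok
  c3: data parity 1, sent cp 0 → mismatch
Exactly one row (r0) and one column (c3) fail → the flipped bit is at their intersection.

row 0, column 3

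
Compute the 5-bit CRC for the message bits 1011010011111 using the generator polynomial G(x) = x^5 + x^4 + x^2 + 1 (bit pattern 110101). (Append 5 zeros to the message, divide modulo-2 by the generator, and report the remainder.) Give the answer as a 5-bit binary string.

01101

Append 5 zeros: 101101001111100000. Divide by 110101 (XOR where the leading bit is 1):
  pos 0: 101101 XOR 110101 = 011000
  pos 1: 110000 XOR 110101 = 000101
  pos 4: 101011 XOR 110101 = 011110
  pos 5: 111101 XOR 110101 = 001000
  pos 7: 100011 XOR 110101 = 010110
  pos 8: 101100 XOR 110101 = 011001
  pos 9: 110010 XOR 110101 = 000111
  pos 12: 111000 XOR 110101 = 001101
Remainder (last 5 bits) = 01101. This is the CRC / FCS.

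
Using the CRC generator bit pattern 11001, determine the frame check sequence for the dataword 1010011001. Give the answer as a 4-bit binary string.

1011

Append 4 zeros: 10100110010000. Divide by 11001 (XOR where the leading bit is 1):
  pos 0: 10100 XOR 11001 = 01101
  pos 1: 11011 XOR 11001 = 00010
  pos 4: 10100 XOR 11001 = 01101
  pos 5: 11011 XOR 11001 = 00010
  pos 8: 10000 XOR 11001 = 01001
  pos 9: 10010 XOR 11001 = 01011
Remainder (last 4 bits) = 1011. This is the CRC / FCS.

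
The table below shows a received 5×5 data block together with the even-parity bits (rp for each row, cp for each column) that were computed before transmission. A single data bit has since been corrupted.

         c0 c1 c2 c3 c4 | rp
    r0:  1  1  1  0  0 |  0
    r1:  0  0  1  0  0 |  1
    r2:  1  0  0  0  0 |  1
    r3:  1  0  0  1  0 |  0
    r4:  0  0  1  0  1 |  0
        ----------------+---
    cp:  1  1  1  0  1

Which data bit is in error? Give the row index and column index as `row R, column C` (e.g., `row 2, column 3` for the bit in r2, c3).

row 0, column 3

Recompute each row's even parity and compare to rp:
  r0: data parity 1, sent rp 0 → mismatch
  r1: data parity 1, sent rp 1 → ok
  r2: data parity 1, sent rp 1 → ok
  r3: data parity 0, sent rp 0 → ok
  r4: data parity 0, sent rp 0 → ok
Recompute each column's even parity and compare to cp:
  c0: data parity 1, sent cp 1 → ok
  c1: data parity 1, sent cp 1 → ok
  c2: data parity 1, sent cp 1 → ok
  c3: data parity 1, sent cp 0 → mismatch
  c4: data parity 1, sent cp 1 → ok
Exactly one row (r0) and one column (c3) fail → the flipped bit is at their intersection.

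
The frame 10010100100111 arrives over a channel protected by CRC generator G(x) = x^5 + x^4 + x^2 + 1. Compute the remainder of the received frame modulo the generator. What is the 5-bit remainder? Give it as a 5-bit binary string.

Modulo-2 division of 10010100100111 by 110101:
  pos 0: 100101 XOR 110101 = 010000
  pos 1: 100000 XOR 110101 = 010101
  pos 2: 101010 XOR 110101 = 011111
  pos 3: 111111 XOR 110101 = 001010
  pos 5: 101000 XOR 110101 = 011101
  pos 6: 111011 XOR 110101 = 001110
  pos 8: 111011 XOR 110101 = 001110
Remainder = 01110 (nonzero — an error is detected).

01110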